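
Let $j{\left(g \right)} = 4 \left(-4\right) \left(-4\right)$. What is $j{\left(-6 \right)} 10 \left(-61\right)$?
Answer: $-39040$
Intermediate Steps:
$j{\left(g \right)} = 64$ ($j{\left(g \right)} = \left(-16\right) \left(-4\right) = 64$)
$j{\left(-6 \right)} 10 \left(-61\right) = 64 \cdot 10 \left(-61\right) = 640 \left(-61\right) = -39040$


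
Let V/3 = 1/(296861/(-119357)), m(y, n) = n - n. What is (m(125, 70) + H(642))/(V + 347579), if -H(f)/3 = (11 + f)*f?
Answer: -186677774379/51591145724 ≈ -3.6184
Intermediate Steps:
m(y, n) = 0
H(f) = -3*f*(11 + f) (H(f) = -3*(11 + f)*f = -3*f*(11 + f))
V = -358071/296861 (V = 3/((296861/(-119357))) = 3/((296861*(-1/119357))) = 3/(-296861/119357) = 3*(-119357/296861) = -358071/296861 ≈ -1.2062)
(m(125, 70) + H(642))/(V + 347579) = (0 - 3*642*(11 + 642))/(-358071/296861 + 347579) = (0 - 3*642*653)/(103182291448/296861) = (0 - 1257678)*(296861/103182291448) = -1257678*296861/103182291448 = -186677774379/51591145724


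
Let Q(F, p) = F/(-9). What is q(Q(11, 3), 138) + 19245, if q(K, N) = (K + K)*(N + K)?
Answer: 1531763/81 ≈ 18911.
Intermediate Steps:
Q(F, p) = -F/9 (Q(F, p) = F*(-⅑) = -F/9)
q(K, N) = 2*K*(K + N) (q(K, N) = (2*K)*(K + N) = 2*K*(K + N))
q(Q(11, 3), 138) + 19245 = 2*(-⅑*11)*(-⅑*11 + 138) + 19245 = 2*(-11/9)*(-11/9 + 138) + 19245 = 2*(-11/9)*(1231/9) + 19245 = -27082/81 + 19245 = 1531763/81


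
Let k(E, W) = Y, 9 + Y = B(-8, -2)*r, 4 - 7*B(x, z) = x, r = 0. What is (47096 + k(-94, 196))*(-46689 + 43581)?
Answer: -146346396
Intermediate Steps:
B(x, z) = 4/7 - x/7
Y = -9 (Y = -9 + (4/7 - 1/7*(-8))*0 = -9 + (4/7 + 8/7)*0 = -9 + (12/7)*0 = -9 + 0 = -9)
k(E, W) = -9
(47096 + k(-94, 196))*(-46689 + 43581) = (47096 - 9)*(-46689 + 43581) = 47087*(-3108) = -146346396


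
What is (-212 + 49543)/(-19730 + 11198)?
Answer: -49331/8532 ≈ -5.7819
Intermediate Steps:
(-212 + 49543)/(-19730 + 11198) = 49331/(-8532) = 49331*(-1/8532) = -49331/8532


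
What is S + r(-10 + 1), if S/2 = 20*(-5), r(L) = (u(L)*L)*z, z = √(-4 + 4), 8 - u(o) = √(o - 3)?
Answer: -200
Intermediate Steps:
u(o) = 8 - √(-3 + o) (u(o) = 8 - √(o - 3) = 8 - √(-3 + o))
z = 0 (z = √0 = 0)
r(L) = 0 (r(L) = ((8 - √(-3 + L))*L)*0 = (L*(8 - √(-3 + L)))*0 = 0)
S = -200 (S = 2*(20*(-5)) = 2*(-100) = -200)
S + r(-10 + 1) = -200 + 0 = -200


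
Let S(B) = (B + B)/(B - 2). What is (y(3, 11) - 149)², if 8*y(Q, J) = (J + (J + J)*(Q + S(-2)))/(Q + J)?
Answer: 275194921/12544 ≈ 21938.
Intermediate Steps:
S(B) = 2*B/(-2 + B) (S(B) = (2*B)/(-2 + B) = 2*B/(-2 + B))
y(Q, J) = (J + 2*J*(1 + Q))/(8*(J + Q)) (y(Q, J) = ((J + (J + J)*(Q + 2*(-2)/(-2 - 2)))/(Q + J))/8 = ((J + (2*J)*(Q + 2*(-2)/(-4)))/(J + Q))/8 = ((J + (2*J)*(Q + 2*(-2)*(-¼)))/(J + Q))/8 = ((J + (2*J)*(Q + 1))/(J + Q))/8 = ((J + (2*J)*(1 + Q))/(J + Q))/8 = ((J + 2*J*(1 + Q))/(J + Q))/8 = (J + 2*J*(1 + Q))/(8*(J + Q)))
(y(3, 11) - 149)² = ((⅛)*11*(3 + 2*3)/(11 + 3) - 149)² = ((⅛)*11*(3 + 6)/14 - 149)² = ((⅛)*11*(1/14)*9 - 149)² = (99/112 - 149)² = (-16589/112)² = 275194921/12544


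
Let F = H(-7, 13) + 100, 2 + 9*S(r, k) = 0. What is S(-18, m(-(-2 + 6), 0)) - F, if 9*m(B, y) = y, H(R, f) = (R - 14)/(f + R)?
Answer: -1741/18 ≈ -96.722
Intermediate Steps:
H(R, f) = (-14 + R)/(R + f)
m(B, y) = y/9
S(r, k) = -2/9 (S(r, k) = -2/9 + (⅑)*0 = -2/9 + 0 = -2/9)
F = 193/2 (F = (-14 - 7)/(-7 + 13) + 100 = -21/6 + 100 = (⅙)*(-21) + 100 = -7/2 + 100 = 193/2 ≈ 96.500)
S(-18, m(-(-2 + 6), 0)) - F = -2/9 - 1*193/2 = -2/9 - 193/2 = -1741/18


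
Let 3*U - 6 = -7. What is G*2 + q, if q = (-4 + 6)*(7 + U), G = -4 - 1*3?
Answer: -2/3 ≈ -0.66667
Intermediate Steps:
U = -1/3 (U = 2 + (1/3)*(-7) = 2 - 7/3 = -1/3 ≈ -0.33333)
G = -7 (G = -4 - 3 = -7)
q = 40/3 (q = (-4 + 6)*(7 - 1/3) = 2*(20/3) = 40/3 ≈ 13.333)
G*2 + q = -7*2 + 40/3 = -14 + 40/3 = -2/3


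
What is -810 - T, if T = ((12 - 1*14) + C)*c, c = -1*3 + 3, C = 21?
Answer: -810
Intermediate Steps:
c = 0 (c = -3 + 3 = 0)
T = 0 (T = ((12 - 1*14) + 21)*0 = ((12 - 14) + 21)*0 = (-2 + 21)*0 = 19*0 = 0)
-810 - T = -810 - 1*0 = -810 + 0 = -810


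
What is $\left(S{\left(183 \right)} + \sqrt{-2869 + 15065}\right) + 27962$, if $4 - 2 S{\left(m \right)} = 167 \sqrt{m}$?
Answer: $27964 + 2 \sqrt{3049} - \frac{167 \sqrt{183}}{2} \approx 26945.0$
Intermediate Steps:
$S{\left(m \right)} = 2 - \frac{167 \sqrt{m}}{2}$
$\left(S{\left(183 \right)} + \sqrt{-2869 + 15065}\right) + 27962 = \left(\left(2 - \frac{167 \sqrt{183}}{2}\right) + \sqrt{-2869 + 15065}\right) + 27962 = \left(\left(2 - \frac{167 \sqrt{183}}{2}\right) + \sqrt{12196}\right) + 27962 = \left(\left(2 - \frac{167 \sqrt{183}}{2}\right) + 2 \sqrt{3049}\right) + 27962 = \left(2 + 2 \sqrt{3049} - \frac{167 \sqrt{183}}{2}\right) + 27962 = 27964 + 2 \sqrt{3049} - \frac{167 \sqrt{183}}{2}$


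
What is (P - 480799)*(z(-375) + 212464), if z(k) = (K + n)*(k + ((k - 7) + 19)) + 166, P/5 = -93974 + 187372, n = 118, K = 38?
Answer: -1346405118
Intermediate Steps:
P = 466990 (P = 5*(-93974 + 187372) = 5*93398 = 466990)
z(k) = 2038 + 312*k (z(k) = (38 + 118)*(k + ((k - 7) + 19)) + 166 = 156*(k + ((-7 + k) + 19)) + 166 = 156*(k + (12 + k)) + 166 = 156*(12 + 2*k) + 166 = (1872 + 312*k) + 166 = 2038 + 312*k)
(P - 480799)*(z(-375) + 212464) = (466990 - 480799)*((2038 + 312*(-375)) + 212464) = -13809*((2038 - 117000) + 212464) = -13809*(-114962 + 212464) = -13809*97502 = -1346405118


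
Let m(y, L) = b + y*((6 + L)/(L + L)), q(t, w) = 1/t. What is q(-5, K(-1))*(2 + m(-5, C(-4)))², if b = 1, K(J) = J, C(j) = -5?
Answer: -49/20 ≈ -2.4500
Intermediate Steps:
q(t, w) = 1/t
m(y, L) = 1 + y*(6 + L)/(2*L) (m(y, L) = 1 + y*((6 + L)/(L + L)) = 1 + y*((6 + L)/((2*L))) = 1 + y*((6 + L)*(1/(2*L))) = 1 + y*((6 + L)/(2*L)) = 1 + y*(6 + L)/(2*L))
q(-5, K(-1))*(2 + m(-5, C(-4)))² = (2 + (1 + (½)*(-5) + 3*(-5)/(-5)))²/(-5) = -(2 + (1 - 5/2 + 3*(-5)*(-⅕)))²/5 = -(2 + (1 - 5/2 + 3))²/5 = -(2 + 3/2)²/5 = -(7/2)²/5 = -⅕*49/4 = -49/20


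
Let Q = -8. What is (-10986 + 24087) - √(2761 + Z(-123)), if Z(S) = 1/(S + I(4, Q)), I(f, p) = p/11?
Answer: 13101 - √5114243310/1361 ≈ 13048.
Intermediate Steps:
I(f, p) = p/11 (I(f, p) = p*(1/11) = p/11)
Z(S) = 1/(-8/11 + S) (Z(S) = 1/(S + (1/11)*(-8)) = 1/(S - 8/11) = 1/(-8/11 + S))
(-10986 + 24087) - √(2761 + Z(-123)) = (-10986 + 24087) - √(2761 + 11/(-8 + 11*(-123))) = 13101 - √(2761 + 11/(-8 - 1353)) = 13101 - √(2761 + 11/(-1361)) = 13101 - √(2761 + 11*(-1/1361)) = 13101 - √(2761 - 11/1361) = 13101 - √(3757710/1361) = 13101 - √5114243310/1361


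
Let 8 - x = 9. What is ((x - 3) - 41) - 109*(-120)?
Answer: 13035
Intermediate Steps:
x = -1 (x = 8 - 1*9 = 8 - 9 = -1)
((x - 3) - 41) - 109*(-120) = ((-1 - 3) - 41) - 109*(-120) = (-4 - 41) + 13080 = -45 + 13080 = 13035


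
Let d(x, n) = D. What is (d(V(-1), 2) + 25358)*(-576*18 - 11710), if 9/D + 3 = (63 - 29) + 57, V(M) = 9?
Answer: -24633672007/44 ≈ -5.5986e+8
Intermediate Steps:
D = 9/88 (D = 9/(-3 + ((63 - 29) + 57)) = 9/(-3 + (34 + 57)) = 9/(-3 + 91) = 9/88 ≈ 0.10227)
d(x, n) = 9/88
(d(V(-1), 2) + 25358)*(-576*18 - 11710) = (9/88 + 25358)*(-576*18 - 11710) = 2231513*(-10368 - 11710)/88 = (2231513/88)*(-22078) = -24633672007/44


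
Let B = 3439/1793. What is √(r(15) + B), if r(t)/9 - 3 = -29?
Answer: I*√746108539/1793 ≈ 15.234*I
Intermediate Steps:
r(t) = -234 (r(t) = 27 + 9*(-29) = 27 - 261 = -234)
B = 3439/1793 (B = 3439*(1/1793) = 3439/1793 ≈ 1.9180)
√(r(15) + B) = √(-234 + 3439/1793) = √(-416123/1793) = I*√746108539/1793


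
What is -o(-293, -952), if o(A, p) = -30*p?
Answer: -28560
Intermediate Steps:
-o(-293, -952) = -(-30)*(-952) = -1*28560 = -28560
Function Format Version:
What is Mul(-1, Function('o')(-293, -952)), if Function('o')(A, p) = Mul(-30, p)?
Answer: -28560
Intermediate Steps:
Mul(-1, Function('o')(-293, -952)) = Mul(-1, Mul(-30, -952)) = Mul(-1, 28560) = -28560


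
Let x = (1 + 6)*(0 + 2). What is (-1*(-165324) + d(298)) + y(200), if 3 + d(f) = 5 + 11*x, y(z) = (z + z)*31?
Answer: 177880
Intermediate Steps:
x = 14 (x = 7*2 = 14)
y(z) = 62*z (y(z) = (2*z)*31 = 62*z)
d(f) = 156 (d(f) = -3 + (5 + 11*14) = -3 + (5 + 154) = -3 + 159 = 156)
(-1*(-165324) + d(298)) + y(200) = (-1*(-165324) + 156) + 62*200 = (165324 + 156) + 12400 = 165480 + 12400 = 177880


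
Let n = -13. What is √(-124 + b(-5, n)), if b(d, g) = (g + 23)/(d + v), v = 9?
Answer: 9*I*√6/2 ≈ 11.023*I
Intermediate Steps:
b(d, g) = (23 + g)/(9 + d) (b(d, g) = (g + 23)/(d + 9) = (23 + g)/(9 + d))
√(-124 + b(-5, n)) = √(-124 + (23 - 13)/(9 - 5)) = √(-124 + 10/4) = √(-124 + (¼)*10) = √(-124 + 5/2) = √(-243/2) = 9*I*√6/2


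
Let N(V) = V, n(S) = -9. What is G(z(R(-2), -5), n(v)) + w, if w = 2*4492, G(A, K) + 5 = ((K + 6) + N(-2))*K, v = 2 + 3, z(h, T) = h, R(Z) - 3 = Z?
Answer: 9024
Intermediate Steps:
R(Z) = 3 + Z
v = 5
G(A, K) = -5 + K*(4 + K) (G(A, K) = -5 + ((K + 6) - 2)*K = -5 + ((6 + K) - 2)*K = -5 + (4 + K)*K = -5 + K*(4 + K))
w = 8984
G(z(R(-2), -5), n(v)) + w = (-5 + (-9)**2 + 4*(-9)) + 8984 = (-5 + 81 - 36) + 8984 = 40 + 8984 = 9024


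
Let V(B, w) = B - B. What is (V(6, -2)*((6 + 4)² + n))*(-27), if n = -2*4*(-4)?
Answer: 0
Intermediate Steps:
V(B, w) = 0
n = 32 (n = -8*(-4) = 32)
(V(6, -2)*((6 + 4)² + n))*(-27) = (0*((6 + 4)² + 32))*(-27) = (0*(10² + 32))*(-27) = (0*(100 + 32))*(-27) = (0*132)*(-27) = 0*(-27) = 0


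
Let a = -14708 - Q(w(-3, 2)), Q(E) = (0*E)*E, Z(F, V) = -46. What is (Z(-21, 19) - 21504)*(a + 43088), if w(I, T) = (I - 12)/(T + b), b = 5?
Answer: -611589000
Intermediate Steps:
w(I, T) = (-12 + I)/(5 + T) (w(I, T) = (I - 12)/(T + 5) = (-12 + I)/(5 + T))
Q(E) = 0 (Q(E) = 0*E = 0)
a = -14708 (a = -14708 - 1*0 = -14708 + 0 = -14708)
(Z(-21, 19) - 21504)*(a + 43088) = (-46 - 21504)*(-14708 + 43088) = -21550*28380 = -611589000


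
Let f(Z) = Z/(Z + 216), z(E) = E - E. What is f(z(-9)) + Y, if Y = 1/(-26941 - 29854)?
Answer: -1/56795 ≈ -1.7607e-5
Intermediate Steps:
z(E) = 0
Y = -1/56795 (Y = 1/(-56795) = -1/56795 ≈ -1.7607e-5)
f(Z) = Z/(216 + Z)
f(z(-9)) + Y = 0/(216 + 0) - 1/56795 = 0/216 - 1/56795 = 0*(1/216) - 1/56795 = 0 - 1/56795 = -1/56795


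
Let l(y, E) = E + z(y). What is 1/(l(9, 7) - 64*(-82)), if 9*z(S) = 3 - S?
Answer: 3/15763 ≈ 0.00019032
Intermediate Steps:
z(S) = ⅓ - S/9 (z(S) = (3 - S)/9 = ⅓ - S/9)
l(y, E) = ⅓ + E - y/9 (l(y, E) = E + (⅓ - y/9) = ⅓ + E - y/9)
1/(l(9, 7) - 64*(-82)) = 1/((⅓ + 7 - ⅑*9) - 64*(-82)) = 1/((⅓ + 7 - 1) + 5248) = 1/(19/3 + 5248) = 1/(15763/3) = 3/15763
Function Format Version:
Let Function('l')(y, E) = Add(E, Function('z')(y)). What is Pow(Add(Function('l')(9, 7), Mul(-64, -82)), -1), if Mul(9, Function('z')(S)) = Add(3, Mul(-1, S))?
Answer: Rational(3, 15763) ≈ 0.00019032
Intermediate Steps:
Function('z')(S) = Add(Rational(1, 3), Mul(Rational(-1, 9), S)) (Function('z')(S) = Mul(Rational(1, 9), Add(3, Mul(-1, S))) = Add(Rational(1, 3), Mul(Rational(-1, 9), S)))
Function('l')(y, E) = Add(Rational(1, 3), E, Mul(Rational(-1, 9), y)) (Function('l')(y, E) = Add(E, Add(Rational(1, 3), Mul(Rational(-1, 9), y))) = Add(Rational(1, 3), E, Mul(Rational(-1, 9), y)))
Pow(Add(Function('l')(9, 7), Mul(-64, -82)), -1) = Pow(Add(Add(Rational(1, 3), 7, Mul(Rational(-1, 9), 9)), Mul(-64, -82)), -1) = Pow(Add(Add(Rational(1, 3), 7, -1), 5248), -1) = Pow(Add(Rational(19, 3), 5248), -1) = Pow(Rational(15763, 3), -1) = Rational(3, 15763)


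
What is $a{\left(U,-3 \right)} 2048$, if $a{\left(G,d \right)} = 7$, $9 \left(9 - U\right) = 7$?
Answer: $14336$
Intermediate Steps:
$U = \frac{74}{9}$ ($U = 9 - \frac{7}{9} = \frac{74}{9} \approx 8.2222$)
$a{\left(U,-3 \right)} 2048 = 7 \cdot 2048 = 14336$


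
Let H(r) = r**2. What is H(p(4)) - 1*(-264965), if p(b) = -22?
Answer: 265449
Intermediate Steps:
H(p(4)) - 1*(-264965) = (-22)**2 - 1*(-264965) = 484 + 264965 = 265449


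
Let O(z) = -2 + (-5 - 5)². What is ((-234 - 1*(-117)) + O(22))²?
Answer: 361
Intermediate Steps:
O(z) = 98 (O(z) = -2 + (-10)² = -2 + 100 = 98)
((-234 - 1*(-117)) + O(22))² = ((-234 - 1*(-117)) + 98)² = ((-234 + 117) + 98)² = (-117 + 98)² = (-19)² = 361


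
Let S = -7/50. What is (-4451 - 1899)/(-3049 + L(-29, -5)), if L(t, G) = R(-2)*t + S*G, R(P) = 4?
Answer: 63500/31643 ≈ 2.0068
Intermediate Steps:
S = -7/50 (S = -7*1/50 = -7/50 ≈ -0.14000)
L(t, G) = 4*t - 7*G/50
(-4451 - 1899)/(-3049 + L(-29, -5)) = (-4451 - 1899)/(-3049 + (4*(-29) - 7/50*(-5))) = -6350/(-3049 + (-116 + 7/10)) = -6350/(-3049 - 1153/10) = -6350/(-31643/10) = -6350*(-10/31643) = 63500/31643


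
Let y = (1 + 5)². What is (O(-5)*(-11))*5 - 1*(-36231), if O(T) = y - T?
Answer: 33976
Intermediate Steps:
y = 36 (y = 6² = 36)
O(T) = 36 - T
(O(-5)*(-11))*5 - 1*(-36231) = ((36 - 1*(-5))*(-11))*5 - 1*(-36231) = ((36 + 5)*(-11))*5 + 36231 = (41*(-11))*5 + 36231 = -451*5 + 36231 = -2255 + 36231 = 33976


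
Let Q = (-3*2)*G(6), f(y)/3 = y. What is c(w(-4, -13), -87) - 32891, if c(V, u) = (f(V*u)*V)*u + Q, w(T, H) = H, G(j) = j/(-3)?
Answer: 3804604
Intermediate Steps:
G(j) = -j/3 (G(j) = j*(-⅓) = -j/3)
f(y) = 3*y
Q = 12 (Q = (-3*2)*(-⅓*6) = -6*(-2) = 12)
c(V, u) = 12 + 3*V²*u² (c(V, u) = ((3*(V*u))*V)*u + 12 = ((3*V*u)*V)*u + 12 = (3*u*V²)*u + 12 = 3*V²*u² + 12 = 12 + 3*V²*u²)
c(w(-4, -13), -87) - 32891 = (12 + 3*(-13)²*(-87)²) - 32891 = (12 + 3*169*7569) - 32891 = (12 + 3837483) - 32891 = 3837495 - 32891 = 3804604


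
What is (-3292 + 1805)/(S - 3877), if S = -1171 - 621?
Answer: 1487/5669 ≈ 0.26230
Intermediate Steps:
S = -1792
(-3292 + 1805)/(S - 3877) = (-3292 + 1805)/(-1792 - 3877) = -1487/(-5669) = -1487*(-1/5669) = 1487/5669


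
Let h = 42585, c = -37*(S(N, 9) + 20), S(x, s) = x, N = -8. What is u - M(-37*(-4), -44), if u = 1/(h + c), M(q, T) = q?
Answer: -6236867/42141 ≈ -148.00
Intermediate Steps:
c = -444 (c = -37*(-8 + 20) = -37*12 = -444)
u = 1/42141 (u = 1/(42585 - 444) = 1/42141 ≈ 2.3730e-5)
u - M(-37*(-4), -44) = 1/42141 - (-37)*(-4) = 1/42141 - 1*148 = 1/42141 - 148 = -6236867/42141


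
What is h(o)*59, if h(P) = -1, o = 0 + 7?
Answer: -59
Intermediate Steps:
o = 7
h(o)*59 = -1*59 = -59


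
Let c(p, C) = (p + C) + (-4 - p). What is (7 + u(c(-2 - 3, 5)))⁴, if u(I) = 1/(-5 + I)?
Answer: 531441/256 ≈ 2075.9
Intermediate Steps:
c(p, C) = -4 + C (c(p, C) = (C + p) + (-4 - p) = -4 + C)
(7 + u(c(-2 - 3, 5)))⁴ = (7 + 1/(-5 + (-4 + 5)))⁴ = (7 + 1/(-5 + 1))⁴ = (7 + 1/(-4))⁴ = (7 - ¼)⁴ = (27/4)⁴ = 531441/256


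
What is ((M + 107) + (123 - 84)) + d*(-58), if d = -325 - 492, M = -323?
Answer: 47209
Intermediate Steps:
d = -817
((M + 107) + (123 - 84)) + d*(-58) = ((-323 + 107) + (123 - 84)) - 817*(-58) = (-216 + 39) + 47386 = -177 + 47386 = 47209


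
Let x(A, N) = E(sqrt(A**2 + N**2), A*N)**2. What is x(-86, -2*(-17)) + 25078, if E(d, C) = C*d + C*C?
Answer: 73171787359606 - 99998180096*sqrt(2138) ≈ 6.8548e+13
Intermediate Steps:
E(d, C) = C**2 + C*d (E(d, C) = C*d + C**2 = C**2 + C*d)
x(A, N) = A**2*N**2*(sqrt(A**2 + N**2) + A*N)**2 (x(A, N) = ((A*N)*(A*N + sqrt(A**2 + N**2)))**2 = ((A*N)*(sqrt(A**2 + N**2) + A*N))**2 = (A*N*(sqrt(A**2 + N**2) + A*N))**2 = A**2*N**2*(sqrt(A**2 + N**2) + A*N)**2)
x(-86, -2*(-17)) + 25078 = (-86)**2*(-2*(-17))**2*(sqrt((-86)**2 + (-2*(-17))**2) - (-172)*(-17))**2 + 25078 = 7396*34**2*(sqrt(7396 + 34**2) - 86*34)**2 + 25078 = 7396*1156*(sqrt(7396 + 1156) - 2924)**2 + 25078 = 7396*1156*(sqrt(8552) - 2924)**2 + 25078 = 7396*1156*(2*sqrt(2138) - 2924)**2 + 25078 = 7396*1156*(-2924 + 2*sqrt(2138))**2 + 25078 = 8549776*(-2924 + 2*sqrt(2138))**2 + 25078 = 25078 + 8549776*(-2924 + 2*sqrt(2138))**2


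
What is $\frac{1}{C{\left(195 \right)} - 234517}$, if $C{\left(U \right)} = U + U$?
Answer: $- \frac{1}{234127} \approx -4.2712 \cdot 10^{-6}$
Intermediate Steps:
$C{\left(U \right)} = 2 U$
$\frac{1}{C{\left(195 \right)} - 234517} = \frac{1}{2 \cdot 195 - 234517} = \frac{1}{390 - 234517} = \frac{1}{-234127} = - \frac{1}{234127}$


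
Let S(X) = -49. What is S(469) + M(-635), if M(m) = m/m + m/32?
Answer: -2171/32 ≈ -67.844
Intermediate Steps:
M(m) = 1 + m/32 (M(m) = 1 + m*(1/32) = 1 + m/32)
S(469) + M(-635) = -49 + (1 + (1/32)*(-635)) = -49 + (1 - 635/32) = -49 - 603/32 = -2171/32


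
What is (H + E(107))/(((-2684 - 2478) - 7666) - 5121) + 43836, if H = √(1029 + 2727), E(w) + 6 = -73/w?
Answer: 84188923663/1920543 - 2*√939/17949 ≈ 43836.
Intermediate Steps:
E(w) = -6 - 73/w
H = 2*√939 (H = √3756 = 2*√939 ≈ 61.286)
(H + E(107))/(((-2684 - 2478) - 7666) - 5121) + 43836 = (2*√939 + (-6 - 73/107))/(((-2684 - 2478) - 7666) - 5121) + 43836 = (2*√939 + (-6 - 73*1/107))/((-5162 - 7666) - 5121) + 43836 = (2*√939 + (-6 - 73/107))/(-12828 - 5121) + 43836 = (2*√939 - 715/107)/(-17949) + 43836 = (-715/107 + 2*√939)*(-1/17949) + 43836 = (715/1920543 - 2*√939/17949) + 43836 = 84188923663/1920543 - 2*√939/17949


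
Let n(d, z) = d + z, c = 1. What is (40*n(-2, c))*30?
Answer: -1200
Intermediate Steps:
(40*n(-2, c))*30 = (40*(-2 + 1))*30 = (40*(-1))*30 = -40*30 = -1200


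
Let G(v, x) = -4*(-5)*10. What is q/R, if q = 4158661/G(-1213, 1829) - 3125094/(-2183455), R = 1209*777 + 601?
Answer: 1816174834511/82097383970800 ≈ 0.022122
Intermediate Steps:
R = 939994 (R = 939393 + 601 = 939994)
G(v, x) = 200 (G(v, x) = 20*10 = 200)
q = 1816174834511/87338200 (q = 4158661/200 - 3125094/(-2183455) = 4158661*(1/200) - 3125094*(-1/2183455) = 4158661/200 + 3125094/2183455 = 1816174834511/87338200 ≈ 20795.)
q/R = (1816174834511/87338200)/939994 = (1816174834511/87338200)*(1/939994) = 1816174834511/82097383970800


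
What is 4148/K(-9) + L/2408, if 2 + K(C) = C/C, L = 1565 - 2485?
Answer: -1248663/301 ≈ -4148.4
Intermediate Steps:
L = -920
K(C) = -1 (K(C) = -2 + C/C = -2 + 1 = -1)
4148/K(-9) + L/2408 = 4148/(-1) - 920/2408 = 4148*(-1) - 920*1/2408 = -4148 - 115/301 = -1248663/301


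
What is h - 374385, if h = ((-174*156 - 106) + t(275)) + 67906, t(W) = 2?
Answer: -333727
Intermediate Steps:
h = 40658 (h = ((-174*156 - 106) + 2) + 67906 = ((-27144 - 106) + 2) + 67906 = (-27250 + 2) + 67906 = -27248 + 67906 = 40658)
h - 374385 = 40658 - 374385 = -333727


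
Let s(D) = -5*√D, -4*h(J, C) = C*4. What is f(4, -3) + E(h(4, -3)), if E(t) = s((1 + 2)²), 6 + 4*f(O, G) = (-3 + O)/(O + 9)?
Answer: -857/52 ≈ -16.481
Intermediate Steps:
h(J, C) = -C (h(J, C) = -C*4/4 = -C)
f(O, G) = -3/2 + (-3 + O)/(4*(9 + O)) (f(O, G) = -3/2 + ((-3 + O)/(O + 9))/4 = -3/2 + ((-3 + O)/(9 + O))/4 = -3/2 + (-3 + O)/(4*(9 + O)))
E(t) = -15 (E(t) = -5*√((1 + 2)²) = -5*√(3²) = -5*√9 = -5*3 = -15)
f(4, -3) + E(h(4, -3)) = (-57 - 5*4)/(4*(9 + 4)) - 15 = (¼)*(-57 - 20)/13 - 15 = (¼)*(1/13)*(-77) - 15 = -77/52 - 15 = -857/52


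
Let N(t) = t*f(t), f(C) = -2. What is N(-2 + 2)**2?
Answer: 0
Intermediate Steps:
N(t) = -2*t (N(t) = t*(-2) = -2*t)
N(-2 + 2)**2 = (-2*(-2 + 2))**2 = (-2*0)**2 = 0**2 = 0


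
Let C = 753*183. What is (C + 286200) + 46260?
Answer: 470259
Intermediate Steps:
C = 137799
(C + 286200) + 46260 = (137799 + 286200) + 46260 = 423999 + 46260 = 470259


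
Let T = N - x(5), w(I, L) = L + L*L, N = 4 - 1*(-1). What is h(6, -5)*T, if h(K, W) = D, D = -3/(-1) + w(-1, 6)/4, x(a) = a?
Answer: 0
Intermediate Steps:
N = 5 (N = 4 + 1 = 5)
w(I, L) = L + L²
D = 27/2 (D = -3/(-1) + (6*(1 + 6))/4 = -3*(-1) + (6*7)*(¼) = 3 + 42*(¼) = 3 + 21/2 = 27/2 ≈ 13.500)
T = 0 (T = 5 - 1*5 = 5 - 5 = 0)
h(K, W) = 27/2
h(6, -5)*T = (27/2)*0 = 0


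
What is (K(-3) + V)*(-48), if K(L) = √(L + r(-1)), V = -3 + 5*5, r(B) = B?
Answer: -1056 - 96*I ≈ -1056.0 - 96.0*I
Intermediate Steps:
V = 22 (V = -3 + 25 = 22)
K(L) = √(-1 + L) (K(L) = √(L - 1) = √(-1 + L))
(K(-3) + V)*(-48) = (√(-1 - 3) + 22)*(-48) = (√(-4) + 22)*(-48) = (2*I + 22)*(-48) = (22 + 2*I)*(-48) = -1056 - 96*I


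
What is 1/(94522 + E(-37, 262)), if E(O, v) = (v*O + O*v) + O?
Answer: 1/75097 ≈ 1.3316e-5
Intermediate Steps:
E(O, v) = O + 2*O*v (E(O, v) = (O*v + O*v) + O = 2*O*v + O = O + 2*O*v)
1/(94522 + E(-37, 262)) = 1/(94522 - 37*(1 + 2*262)) = 1/(94522 - 37*(1 + 524)) = 1/(94522 - 37*525) = 1/(94522 - 19425) = 1/75097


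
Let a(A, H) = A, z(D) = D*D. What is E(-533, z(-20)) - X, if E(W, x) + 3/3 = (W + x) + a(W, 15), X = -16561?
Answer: 15894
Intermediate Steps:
z(D) = D**2
E(W, x) = -1 + x + 2*W (E(W, x) = -1 + ((W + x) + W) = -1 + (x + 2*W) = -1 + x + 2*W)
E(-533, z(-20)) - X = (-1 + (-20)**2 + 2*(-533)) - 1*(-16561) = (-1 + 400 - 1066) + 16561 = -667 + 16561 = 15894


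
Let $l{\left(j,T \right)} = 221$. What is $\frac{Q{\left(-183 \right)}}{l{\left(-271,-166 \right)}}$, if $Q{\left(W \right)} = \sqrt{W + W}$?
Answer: $\frac{i \sqrt{366}}{221} \approx 0.086566 i$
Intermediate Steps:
$Q{\left(W \right)} = \sqrt{2} \sqrt{W}$ ($Q{\left(W \right)} = \sqrt{2 W} = \sqrt{2} \sqrt{W}$)
$\frac{Q{\left(-183 \right)}}{l{\left(-271,-166 \right)}} = \frac{\sqrt{2} \sqrt{-183}}{221} = \sqrt{2} i \sqrt{183} \cdot \frac{1}{221} = i \sqrt{366} \cdot \frac{1}{221} = \frac{i \sqrt{366}}{221}$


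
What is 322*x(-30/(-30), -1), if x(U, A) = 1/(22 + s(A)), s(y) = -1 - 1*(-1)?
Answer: 161/11 ≈ 14.636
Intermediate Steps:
s(y) = 0 (s(y) = -1 + 1 = 0)
x(U, A) = 1/22 (x(U, A) = 1/(22 + 0) = 1/22)
322*x(-30/(-30), -1) = 322*(1/22) = 161/11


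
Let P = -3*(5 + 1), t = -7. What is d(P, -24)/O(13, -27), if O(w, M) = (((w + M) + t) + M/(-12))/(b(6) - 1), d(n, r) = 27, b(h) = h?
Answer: -36/5 ≈ -7.2000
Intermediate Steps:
P = -18 (P = -3*6 = -18)
O(w, M) = -7/5 + w/5 + 11*M/60 (O(w, M) = (((w + M) - 7) + M/(-12))/(6 - 1) = (((M + w) - 7) + M*(-1/12))/5 = ((-7 + M + w) - M/12)*(⅕) = (-7 + w + 11*M/12)*(⅕) = -7/5 + w/5 + 11*M/60)
d(P, -24)/O(13, -27) = 27/(-7/5 + (⅕)*13 + (11/60)*(-27)) = 27/(-7/5 + 13/5 - 99/20) = 27/(-15/4) = 27*(-4/15) = -36/5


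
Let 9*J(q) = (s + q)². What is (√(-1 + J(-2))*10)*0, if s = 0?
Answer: 0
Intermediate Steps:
J(q) = q²/9 (J(q) = (0 + q)²/9 = q²/9)
(√(-1 + J(-2))*10)*0 = (√(-1 + (⅑)*(-2)²)*10)*0 = (√(-1 + (⅑)*4)*10)*0 = (√(-1 + 4/9)*10)*0 = (√(-5/9)*10)*0 = ((I*√5/3)*10)*0 = (10*I*√5/3)*0 = 0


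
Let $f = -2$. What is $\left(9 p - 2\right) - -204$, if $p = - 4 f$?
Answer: $274$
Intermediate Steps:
$p = 8$ ($p = \left(-4\right) \left(-2\right) = 8$)
$\left(9 p - 2\right) - -204 = \left(9 \cdot 8 - 2\right) - -204 = \left(72 - 2\right) + 204 = 70 + 204 = 274$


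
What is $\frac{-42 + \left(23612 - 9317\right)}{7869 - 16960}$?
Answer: $- \frac{14253}{9091} \approx -1.5678$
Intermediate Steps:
$\frac{-42 + \left(23612 - 9317\right)}{7869 - 16960} = \frac{-42 + 14295}{-9091} = 14253 \left(- \frac{1}{9091}\right) = - \frac{14253}{9091}$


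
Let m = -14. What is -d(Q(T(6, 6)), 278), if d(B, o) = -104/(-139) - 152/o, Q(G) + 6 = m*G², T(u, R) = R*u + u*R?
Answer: -28/139 ≈ -0.20144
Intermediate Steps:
T(u, R) = 2*R*u (T(u, R) = R*u + R*u = 2*R*u)
Q(G) = -6 - 14*G²
d(B, o) = 104/139 - 152/o (d(B, o) = -104*(-1/139) - 152/o = 104/139 - 152/o)
-d(Q(T(6, 6)), 278) = -(104/139 - 152/278) = -(104/139 - 152*1/278) = -(104/139 - 76/139) = -1*28/139 = -28/139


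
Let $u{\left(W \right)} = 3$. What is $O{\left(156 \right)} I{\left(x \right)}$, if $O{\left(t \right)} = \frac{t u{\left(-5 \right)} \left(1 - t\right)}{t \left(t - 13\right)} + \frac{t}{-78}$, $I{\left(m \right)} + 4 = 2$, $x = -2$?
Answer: $\frac{1502}{143} \approx 10.503$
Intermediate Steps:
$I{\left(m \right)} = -2$ ($I{\left(m \right)} = -4 + 2 = -2$)
$O{\left(t \right)} = - \frac{t}{78} + \frac{3 \left(1 - t\right)}{-13 + t}$ ($O{\left(t \right)} = \frac{t 3 \left(1 - t\right)}{t \left(t - 13\right)} + \frac{t}{-78} = \frac{3 t \left(1 - t\right)}{t \left(-13 + t\right)} + t \left(- \frac{1}{78}\right) = 3 t \left(1 - t\right) \frac{1}{t \left(-13 + t\right)} - \frac{t}{78} = \frac{3 \left(1 - t\right)}{-13 + t} - \frac{t}{78} = - \frac{t}{78} + \frac{3 \left(1 - t\right)}{-13 + t}$)
$O{\left(156 \right)} I{\left(x \right)} = \frac{234 - 156^{2} - 34476}{78 \left(-13 + 156\right)} \left(-2\right) = \frac{234 - 24336 - 34476}{78 \cdot 143} \left(-2\right) = \frac{1}{78} \cdot \frac{1}{143} \left(234 - 24336 - 34476\right) \left(-2\right) = \frac{1}{78} \cdot \frac{1}{143} \left(-58578\right) \left(-2\right) = \left(- \frac{751}{143}\right) \left(-2\right) = \frac{1502}{143}$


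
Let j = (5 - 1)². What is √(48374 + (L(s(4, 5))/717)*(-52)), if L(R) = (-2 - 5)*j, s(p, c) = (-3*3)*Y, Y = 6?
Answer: √24872717094/717 ≈ 219.96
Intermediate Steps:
s(p, c) = -54 (s(p, c) = -3*3*6 = -9*6 = -54)
j = 16 (j = 4² = 16)
L(R) = -112 (L(R) = (-2 - 5)*16 = -7*16 = -112)
√(48374 + (L(s(4, 5))/717)*(-52)) = √(48374 - 112/717*(-52)) = √(48374 + 5824/717) = √(34689982/717) = √24872717094/717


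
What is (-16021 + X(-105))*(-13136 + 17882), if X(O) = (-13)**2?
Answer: -75233592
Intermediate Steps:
X(O) = 169
(-16021 + X(-105))*(-13136 + 17882) = (-16021 + 169)*(-13136 + 17882) = -15852*4746 = -75233592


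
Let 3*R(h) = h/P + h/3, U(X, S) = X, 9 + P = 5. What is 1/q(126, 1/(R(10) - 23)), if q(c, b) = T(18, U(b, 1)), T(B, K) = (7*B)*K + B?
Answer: 409/5094 ≈ 0.080291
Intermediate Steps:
P = -4 (P = -9 + 5 = -4)
R(h) = h/36 (R(h) = (h/(-4) + h/3)/3 = (h*(-1/4) + h*(1/3))/3 = (-h/4 + h/3)/3 = (h/12)/3 = h/36)
T(B, K) = B + 7*B*K (T(B, K) = 7*B*K + B = B + 7*B*K)
q(c, b) = 18 + 126*b (q(c, b) = 18*(1 + 7*b) = 18 + 126*b)
1/q(126, 1/(R(10) - 23)) = 1/(18 + 126/((1/36)*10 - 23)) = 1/(18 + 126/(5/18 - 23)) = 1/(18 + 126/(-409/18)) = 1/(18 + 126*(-18/409)) = 1/(18 - 2268/409) = 1/(5094/409) = 409/5094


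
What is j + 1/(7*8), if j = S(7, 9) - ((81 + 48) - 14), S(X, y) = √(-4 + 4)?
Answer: -6439/56 ≈ -114.98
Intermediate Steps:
S(X, y) = 0 (S(X, y) = √0 = 0)
j = -115 (j = 0 - ((81 + 48) - 14) = 0 - (129 - 14) = 0 - 1*115 = 0 - 115 = -115)
j + 1/(7*8) = -115 + 1/(7*8) = -115 + 1/56 = -6439/56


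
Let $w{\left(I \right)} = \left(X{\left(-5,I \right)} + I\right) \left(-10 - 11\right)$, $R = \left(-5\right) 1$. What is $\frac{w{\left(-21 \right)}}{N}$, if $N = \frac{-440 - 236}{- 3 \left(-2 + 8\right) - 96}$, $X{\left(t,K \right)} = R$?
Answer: $\frac{1197}{13} \approx 92.077$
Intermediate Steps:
$R = -5$
$X{\left(t,K \right)} = -5$
$N = \frac{338}{57}$ ($N = - \frac{676}{\left(-3\right) 6 - 96} = - \frac{676}{-18 - 96} = - \frac{676}{-114} = \left(-676\right) \left(- \frac{1}{114}\right) = \frac{338}{57} \approx 5.9298$)
$w{\left(I \right)} = 105 - 21 I$ ($w{\left(I \right)} = \left(-5 + I\right) \left(-10 - 11\right) = \left(-5 + I\right) \left(-21\right) = 105 - 21 I$)
$\frac{w{\left(-21 \right)}}{N} = \frac{105 - -441}{\frac{338}{57}} = \left(105 + 441\right) \frac{57}{338} = 546 \cdot \frac{57}{338} = \frac{1197}{13}$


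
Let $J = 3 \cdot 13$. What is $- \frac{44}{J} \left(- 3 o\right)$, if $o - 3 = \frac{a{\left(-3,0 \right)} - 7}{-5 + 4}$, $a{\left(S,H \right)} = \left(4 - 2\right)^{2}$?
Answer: $\frac{264}{13} \approx 20.308$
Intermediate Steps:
$J = 39$
$a{\left(S,H \right)} = 4$ ($a{\left(S,H \right)} = 2^{2} = 4$)
$o = 6$ ($o = 3 + \frac{4 - 7}{-5 + 4} = 3 - \frac{3}{-1} = 3 - -3 = 3 + 3 = 6$)
$- \frac{44}{J} \left(- 3 o\right) = - \frac{44}{39} \left(\left(-3\right) 6\right) = \left(-44\right) \frac{1}{39} \left(-18\right) = \left(- \frac{44}{39}\right) \left(-18\right) = \frac{264}{13}$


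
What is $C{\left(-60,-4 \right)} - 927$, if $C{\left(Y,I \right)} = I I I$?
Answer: $-991$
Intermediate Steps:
$C{\left(Y,I \right)} = I^{3}$ ($C{\left(Y,I \right)} = I^{2} I = I^{3}$)
$C{\left(-60,-4 \right)} - 927 = \left(-4\right)^{3} - 927 = -64 - 927 = -991$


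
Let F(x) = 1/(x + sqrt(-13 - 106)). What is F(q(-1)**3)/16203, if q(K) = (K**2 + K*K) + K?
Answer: 1/1944360 - I*sqrt(119)/1944360 ≈ 5.1431e-7 - 5.6104e-6*I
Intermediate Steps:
q(K) = K + 2*K**2 (q(K) = (K**2 + K**2) + K = 2*K**2 + K = K + 2*K**2)
F(x) = 1/(x + I*sqrt(119)) (F(x) = 1/(x + sqrt(-119)) = 1/(x + I*sqrt(119)))
F(q(-1)**3)/16203 = 1/(((-(1 + 2*(-1)))**3 + I*sqrt(119))*16203) = (1/16203)/((-(1 - 2))**3 + I*sqrt(119)) = (1/16203)/((-1*(-1))**3 + I*sqrt(119)) = (1/16203)/(1**3 + I*sqrt(119)) = (1/16203)/(1 + I*sqrt(119)) = 1/(16203*(1 + I*sqrt(119)))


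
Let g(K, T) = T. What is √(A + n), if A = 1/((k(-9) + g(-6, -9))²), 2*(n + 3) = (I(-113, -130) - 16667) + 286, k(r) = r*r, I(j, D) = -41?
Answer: 5*I*√1703255/72 ≈ 90.631*I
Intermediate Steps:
k(r) = r²
n = -8214 (n = -3 + ((-41 - 16667) + 286)/2 = -3 + (-16708 + 286)/2 = -3 + (½)*(-16422) = -3 - 8211 = -8214)
A = 1/5184 (A = 1/(((-9)² - 9)²) = 1/((81 - 9)²) = 1/(72²) = 1/5184 ≈ 0.00019290)
√(A + n) = √(1/5184 - 8214) = √(-42581375/5184) = 5*I*√1703255/72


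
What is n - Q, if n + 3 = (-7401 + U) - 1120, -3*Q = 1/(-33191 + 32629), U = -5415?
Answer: -23501155/1686 ≈ -13939.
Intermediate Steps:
Q = 1/1686 (Q = -1/(3*(-33191 + 32629)) = -⅓/(-562) = -⅓*(-1/562) = 1/1686 ≈ 0.00059312)
n = -13939 (n = -3 + ((-7401 - 5415) - 1120) = -3 + (-12816 - 1120) = -3 - 13936 = -13939)
n - Q = -13939 - 1*1/1686 = -13939 - 1/1686 = -23501155/1686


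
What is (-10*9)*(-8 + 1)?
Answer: 630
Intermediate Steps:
(-10*9)*(-8 + 1) = -90*(-7) = 630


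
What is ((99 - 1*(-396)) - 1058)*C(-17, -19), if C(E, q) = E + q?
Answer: 20268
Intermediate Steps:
((99 - 1*(-396)) - 1058)*C(-17, -19) = ((99 - 1*(-396)) - 1058)*(-17 - 19) = ((99 + 396) - 1058)*(-36) = (495 - 1058)*(-36) = -563*(-36) = 20268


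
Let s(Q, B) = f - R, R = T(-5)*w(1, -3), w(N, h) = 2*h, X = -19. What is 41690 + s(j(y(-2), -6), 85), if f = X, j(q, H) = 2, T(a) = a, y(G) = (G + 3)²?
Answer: 41641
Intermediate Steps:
y(G) = (3 + G)²
R = 30 (R = -10*(-3) = -5*(-6) = 30)
f = -19
s(Q, B) = -49 (s(Q, B) = -19 - 1*30 = -19 - 30 = -49)
41690 + s(j(y(-2), -6), 85) = 41690 - 49 = 41641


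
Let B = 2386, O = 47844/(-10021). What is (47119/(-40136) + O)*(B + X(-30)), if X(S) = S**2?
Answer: -3930789242969/201101428 ≈ -19546.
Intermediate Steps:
O = -47844/10021 (O = 47844*(-1/10021) = -47844/10021 ≈ -4.7744)
(47119/(-40136) + O)*(B + X(-30)) = (47119/(-40136) - 47844/10021)*(2386 + (-30)**2) = (47119*(-1/40136) - 47844/10021)*(2386 + 900) = (-47119/40136 - 47844/10021)*3286 = -2392446283/402202856*3286 = -3930789242969/201101428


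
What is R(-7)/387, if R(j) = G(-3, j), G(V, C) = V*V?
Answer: 1/43 ≈ 0.023256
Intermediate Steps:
G(V, C) = V²
R(j) = 9 (R(j) = (-3)² = 9)
R(-7)/387 = 9/387 = 9*(1/387) = 1/43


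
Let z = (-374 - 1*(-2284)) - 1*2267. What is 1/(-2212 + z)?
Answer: -1/2569 ≈ -0.00038926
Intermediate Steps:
z = -357 (z = (-374 + 2284) - 2267 = 1910 - 2267 = -357)
1/(-2212 + z) = 1/(-2212 - 357) = 1/(-2569) = -1/2569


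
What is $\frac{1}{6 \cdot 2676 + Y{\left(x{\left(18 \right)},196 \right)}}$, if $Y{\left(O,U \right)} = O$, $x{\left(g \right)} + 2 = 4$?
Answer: $\frac{1}{16058} \approx 6.2274 \cdot 10^{-5}$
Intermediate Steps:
$x{\left(g \right)} = 2$ ($x{\left(g \right)} = -2 + 4 = 2$)
$\frac{1}{6 \cdot 2676 + Y{\left(x{\left(18 \right)},196 \right)}} = \frac{1}{6 \cdot 2676 + 2} = \frac{1}{16056 + 2} = \frac{1}{16058}$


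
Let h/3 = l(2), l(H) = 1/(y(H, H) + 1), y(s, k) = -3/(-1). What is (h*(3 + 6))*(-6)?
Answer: -81/2 ≈ -40.500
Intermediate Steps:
y(s, k) = 3 (y(s, k) = -3*(-1) = 3)
l(H) = 1/4 (l(H) = 1/(3 + 1) = 1/4)
h = 3/4 (h = 3*(1/4) = 3/4 ≈ 0.75000)
(h*(3 + 6))*(-6) = (3*(3 + 6)/4)*(-6) = ((3/4)*9)*(-6) = (27/4)*(-6) = -81/2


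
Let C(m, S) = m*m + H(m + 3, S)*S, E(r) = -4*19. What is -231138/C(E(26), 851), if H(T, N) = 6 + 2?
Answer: -115569/6292 ≈ -18.368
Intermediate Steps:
H(T, N) = 8
E(r) = -76
C(m, S) = m² + 8*S (C(m, S) = m*m + 8*S = m² + 8*S)
-231138/C(E(26), 851) = -231138/((-76)² + 8*851) = -231138/(5776 + 6808) = -231138/12584 = -231138*1/12584 = -115569/6292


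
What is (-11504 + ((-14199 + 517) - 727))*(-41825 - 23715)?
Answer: 1698338020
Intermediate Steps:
(-11504 + ((-14199 + 517) - 727))*(-41825 - 23715) = (-11504 + (-13682 - 727))*(-65540) = (-11504 - 14409)*(-65540) = -25913*(-65540) = 1698338020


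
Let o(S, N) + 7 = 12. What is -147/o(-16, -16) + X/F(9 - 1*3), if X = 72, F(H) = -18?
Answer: -167/5 ≈ -33.400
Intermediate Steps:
o(S, N) = 5 (o(S, N) = -7 + 12 = 5)
-147/o(-16, -16) + X/F(9 - 1*3) = -147/5 + 72/(-18) = -147*⅕ + 72*(-1/18) = -147/5 - 4 = -167/5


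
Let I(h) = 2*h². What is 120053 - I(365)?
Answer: -146397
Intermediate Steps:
120053 - I(365) = 120053 - 2*365² = 120053 - 2*133225 = 120053 - 1*266450 = 120053 - 266450 = -146397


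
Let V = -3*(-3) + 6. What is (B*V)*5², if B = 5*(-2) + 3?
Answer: -2625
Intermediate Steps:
B = -7 (B = -10 + 3 = -7)
V = 15 (V = 9 + 6 = 15)
(B*V)*5² = -7*15*5² = -105*25 = -2625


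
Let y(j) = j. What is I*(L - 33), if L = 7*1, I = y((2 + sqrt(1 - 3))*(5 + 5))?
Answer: -520 - 260*I*sqrt(2) ≈ -520.0 - 367.7*I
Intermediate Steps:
I = 20 + 10*I*sqrt(2) (I = (2 + sqrt(1 - 3))*(5 + 5) = (2 + sqrt(-2))*10 = (2 + I*sqrt(2))*10 = 20 + 10*I*sqrt(2) ≈ 20.0 + 14.142*I)
L = 7
I*(L - 33) = (20 + 10*I*sqrt(2))*(7 - 33) = (20 + 10*I*sqrt(2))*(-26) = -520 - 260*I*sqrt(2)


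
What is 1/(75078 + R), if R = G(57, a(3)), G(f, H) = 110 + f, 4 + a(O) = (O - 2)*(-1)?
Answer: 1/75245 ≈ 1.3290e-5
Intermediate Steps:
a(O) = -2 - O (a(O) = -4 + (O - 2)*(-1) = -4 + (-2 + O)*(-1) = -4 + (2 - O) = -2 - O)
R = 167 (R = 110 + 57 = 167)
1/(75078 + R) = 1/(75078 + 167) = 1/75245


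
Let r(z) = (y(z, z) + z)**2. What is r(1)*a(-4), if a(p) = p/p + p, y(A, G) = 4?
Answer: -75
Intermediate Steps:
r(z) = (4 + z)**2
a(p) = 1 + p
r(1)*a(-4) = (4 + 1)**2*(1 - 4) = 5**2*(-3) = 25*(-3) = -75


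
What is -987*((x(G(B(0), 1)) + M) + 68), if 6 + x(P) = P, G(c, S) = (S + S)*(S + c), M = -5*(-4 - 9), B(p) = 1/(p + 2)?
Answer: -128310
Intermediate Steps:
B(p) = 1/(2 + p)
M = 65 (M = -5*(-13) = 65)
G(c, S) = 2*S*(S + c) (G(c, S) = (2*S)*(S + c) = 2*S*(S + c))
x(P) = -6 + P
-987*((x(G(B(0), 1)) + M) + 68) = -987*(((-6 + 2*1*(1 + 1/(2 + 0))) + 65) + 68) = -987*(((-6 + 2*1*(1 + 1/2)) + 65) + 68) = -987*(((-6 + 2*1*(1 + ½)) + 65) + 68) = -987*(((-6 + 2*1*(3/2)) + 65) + 68) = -987*(((-6 + 3) + 65) + 68) = -987*((-3 + 65) + 68) = -987*(62 + 68) = -987*130 = -128310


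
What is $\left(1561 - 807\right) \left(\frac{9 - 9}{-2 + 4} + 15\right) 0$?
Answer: $0$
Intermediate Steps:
$\left(1561 - 807\right) \left(\frac{9 - 9}{-2 + 4} + 15\right) 0 = 754 \left(\frac{0}{2} + 15\right) 0 = 754 \left(0 \cdot \frac{1}{2} + 15\right) 0 = 754 \left(0 + 15\right) 0 = 754 \cdot 15 \cdot 0 = 754 \cdot 0 = 0$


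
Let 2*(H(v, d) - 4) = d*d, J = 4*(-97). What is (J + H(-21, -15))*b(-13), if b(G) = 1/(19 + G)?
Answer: -181/4 ≈ -45.250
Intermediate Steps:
J = -388
H(v, d) = 4 + d²/2 (H(v, d) = 4 + (d*d)/2 = 4 + d²/2)
(J + H(-21, -15))*b(-13) = (-388 + (4 + (½)*(-15)²))/(19 - 13) = (-388 + (4 + (½)*225))/6 = (-388 + (4 + 225/2))*(⅙) = (-388 + 233/2)*(⅙) = -543/2*⅙ = -181/4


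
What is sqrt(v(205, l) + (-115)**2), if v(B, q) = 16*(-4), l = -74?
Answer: sqrt(13161) ≈ 114.72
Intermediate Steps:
v(B, q) = -64
sqrt(v(205, l) + (-115)**2) = sqrt(-64 + (-115)**2) = sqrt(-64 + 13225) = sqrt(13161)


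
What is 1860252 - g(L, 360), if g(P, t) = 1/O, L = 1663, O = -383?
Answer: 712476517/383 ≈ 1.8603e+6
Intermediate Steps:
g(P, t) = -1/383 (g(P, t) = 1/(-383) = -1/383)
1860252 - g(L, 360) = 1860252 - 1*(-1/383) = 1860252 + 1/383 = 712476517/383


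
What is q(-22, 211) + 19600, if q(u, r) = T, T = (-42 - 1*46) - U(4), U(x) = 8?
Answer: 19504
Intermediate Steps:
T = -96 (T = (-42 - 1*46) - 1*8 = (-42 - 46) - 8 = -88 - 8 = -96)
q(u, r) = -96
q(-22, 211) + 19600 = -96 + 19600 = 19504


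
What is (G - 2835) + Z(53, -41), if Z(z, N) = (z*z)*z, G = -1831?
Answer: 144211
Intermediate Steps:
Z(z, N) = z**3 (Z(z, N) = z**2*z = z**3)
(G - 2835) + Z(53, -41) = (-1831 - 2835) + 53**3 = -4666 + 148877 = 144211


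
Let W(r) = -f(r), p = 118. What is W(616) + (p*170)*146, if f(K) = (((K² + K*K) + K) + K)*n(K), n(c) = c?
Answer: -465319944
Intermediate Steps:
f(K) = K*(2*K + 2*K²) (f(K) = (((K² + K*K) + K) + K)*K = (((K² + K²) + K) + K)*K = ((2*K² + K) + K)*K = ((K + 2*K²) + K)*K = (2*K + 2*K²)*K = K*(2*K + 2*K²))
W(r) = -2*r²*(1 + r)
W(616) + (p*170)*146 = 2*616²*(-1 - 1*616) + (118*170)*146 = 2*379456*(-1 - 616) + 20060*146 = 2*379456*(-617) + 2928760 = -468248704 + 2928760 = -465319944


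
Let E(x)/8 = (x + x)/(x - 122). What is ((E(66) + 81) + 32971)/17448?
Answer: 28904/15267 ≈ 1.8932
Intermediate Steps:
E(x) = 16*x/(-122 + x) (E(x) = 8*((x + x)/(x - 122)) = 8*((2*x)/(-122 + x)) = 8*(2*x/(-122 + x)) = 16*x/(-122 + x))
((E(66) + 81) + 32971)/17448 = ((16*66/(-122 + 66) + 81) + 32971)/17448 = ((16*66/(-56) + 81) + 32971)*(1/17448) = ((16*66*(-1/56) + 81) + 32971)*(1/17448) = ((-132/7 + 81) + 32971)*(1/17448) = (435/7 + 32971)*(1/17448) = (231232/7)*(1/17448) = 28904/15267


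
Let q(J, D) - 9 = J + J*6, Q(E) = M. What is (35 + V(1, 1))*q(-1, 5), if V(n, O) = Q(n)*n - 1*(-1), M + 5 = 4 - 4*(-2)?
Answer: 86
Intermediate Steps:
M = 7 (M = -5 + (4 - 4*(-2)) = -5 + (4 + 8) = -5 + 12 = 7)
Q(E) = 7
q(J, D) = 9 + 7*J (q(J, D) = 9 + (J + J*6) = 9 + (J + 6*J) = 9 + 7*J)
V(n, O) = 1 + 7*n (V(n, O) = 7*n - 1*(-1) = 7*n + 1 = 1 + 7*n)
(35 + V(1, 1))*q(-1, 5) = (35 + (1 + 7*1))*(9 + 7*(-1)) = (35 + (1 + 7))*(9 - 7) = (35 + 8)*2 = 43*2 = 86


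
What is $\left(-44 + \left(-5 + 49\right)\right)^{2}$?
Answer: $0$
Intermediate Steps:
$\left(-44 + \left(-5 + 49\right)\right)^{2} = \left(-44 + 44\right)^{2} = 0^{2} = 0$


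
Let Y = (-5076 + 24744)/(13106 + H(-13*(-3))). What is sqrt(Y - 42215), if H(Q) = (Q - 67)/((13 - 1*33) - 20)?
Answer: 5*I*sqrt(3222964748247)/43689 ≈ 205.46*I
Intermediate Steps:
H(Q) = 67/40 - Q/40 (H(Q) = (-67 + Q)/((13 - 33) - 20) = (-67 + Q)/(-20 - 20) = (-67 + Q)/(-40) = (-67 + Q)*(-1/40) = 67/40 - Q/40)
Y = 65560/43689 (Y = (-5076 + 24744)/(13106 + (67/40 - (-13)*(-3)/40)) = 19668/(13106 + (67/40 - 1/40*39)) = 19668/(13106 + (67/40 - 39/40)) = 19668/(13106 + 7/10) = 19668/(131067/10) = 19668*(10/131067) = 65560/43689 ≈ 1.5006)
sqrt(Y - 42215) = sqrt(65560/43689 - 42215) = sqrt(-1844265575/43689) = 5*I*sqrt(3222964748247)/43689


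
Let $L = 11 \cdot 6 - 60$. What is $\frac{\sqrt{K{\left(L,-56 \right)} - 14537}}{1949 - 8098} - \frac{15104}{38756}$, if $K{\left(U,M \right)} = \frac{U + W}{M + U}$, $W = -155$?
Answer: $- \frac{3776}{9689} - \frac{i \sqrt{1453402}}{61490} \approx -0.38972 - 0.019606 i$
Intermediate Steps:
$L = 6$ ($L = 66 - 60 = 6$)
$K{\left(U,M \right)} = \frac{-155 + U}{M + U}$ ($K{\left(U,M \right)} = \frac{U - 155}{M + U} = \frac{-155 + U}{M + U}$)
$\frac{\sqrt{K{\left(L,-56 \right)} - 14537}}{1949 - 8098} - \frac{15104}{38756} = \frac{\sqrt{\frac{-155 + 6}{-56 + 6} - 14537}}{1949 - 8098} - \frac{15104}{38756} = \frac{\sqrt{\frac{1}{-50} \left(-149\right) - 14537}}{-6149} - \frac{3776}{9689} = \sqrt{\left(- \frac{1}{50}\right) \left(-149\right) - 14537} \left(- \frac{1}{6149}\right) - \frac{3776}{9689} = \sqrt{\frac{149}{50} - 14537} \left(- \frac{1}{6149}\right) - \frac{3776}{9689} = \sqrt{- \frac{726701}{50}} \left(- \frac{1}{6149}\right) - \frac{3776}{9689} = \frac{i \sqrt{1453402}}{10} \left(- \frac{1}{6149}\right) - \frac{3776}{9689} = - \frac{i \sqrt{1453402}}{61490} - \frac{3776}{9689} = - \frac{3776}{9689} - \frac{i \sqrt{1453402}}{61490}$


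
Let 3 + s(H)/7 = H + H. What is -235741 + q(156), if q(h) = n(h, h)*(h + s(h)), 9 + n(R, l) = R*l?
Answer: 56178572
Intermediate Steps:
s(H) = -21 + 14*H (s(H) = -21 + 7*(H + H) = -21 + 7*(2*H) = -21 + 14*H)
n(R, l) = -9 + R*l
q(h) = (-21 + 15*h)*(-9 + h**2) (q(h) = (-9 + h*h)*(h + (-21 + 14*h)) = (-9 + h**2)*(-21 + 15*h) = (-21 + 15*h)*(-9 + h**2))
-235741 + q(156) = -235741 + 3*(-9 + 156**2)*(-7 + 5*156) = -235741 + 3*(-9 + 24336)*(-7 + 780) = -235741 + 3*24327*773 = -235741 + 56414313 = 56178572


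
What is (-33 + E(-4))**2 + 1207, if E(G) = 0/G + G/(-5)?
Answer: 56096/25 ≈ 2243.8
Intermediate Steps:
E(G) = -G/5 (E(G) = 0 + G*(-1/5) = 0 - G/5 = -G/5)
(-33 + E(-4))**2 + 1207 = (-33 - 1/5*(-4))**2 + 1207 = (-33 + 4/5)**2 + 1207 = (-161/5)**2 + 1207 = 25921/25 + 1207 = 56096/25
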